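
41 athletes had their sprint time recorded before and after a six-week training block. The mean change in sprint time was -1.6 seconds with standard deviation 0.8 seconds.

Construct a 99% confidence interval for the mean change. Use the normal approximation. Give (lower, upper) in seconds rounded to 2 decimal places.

This is a matched-pairs design, so SE = s_d/√n = 0.8/√41 = 0.1249.
Margin = 2.576 × 0.1249 = 0.3217; the interval is -1.6 ± 0.3217 = (-1.92, -1.28).

(-1.92, -1.28)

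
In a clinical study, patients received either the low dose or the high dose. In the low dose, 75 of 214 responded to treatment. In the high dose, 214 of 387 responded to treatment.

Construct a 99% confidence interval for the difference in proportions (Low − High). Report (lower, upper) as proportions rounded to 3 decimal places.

p̂₁ = 75/214 = 0.3505 and p̂₂ = 214/387 = 0.5530.
SE₁ = √(p̂₁(1−p̂₁)/n₁) = √(0.3505·0.6495/214) = 0.03262; SE₂ = √(0.5530·0.4470/387) = 0.02527.
Independent samples: SE of the difference = √(SE₁² + SE₂²) = √(0.0010640644 + 0.0006385729) = 0.04126.
z* for 99% confidence is 2.576, so the margin of error is 2.576 × 0.04126 = 0.10629.
Point estimate p̂₁ − p̂₂ = 0.3505 − 0.5530 = -0.2025.
-0.2025 ± 0.10629 → (-0.309, -0.096).

(-0.309, -0.096)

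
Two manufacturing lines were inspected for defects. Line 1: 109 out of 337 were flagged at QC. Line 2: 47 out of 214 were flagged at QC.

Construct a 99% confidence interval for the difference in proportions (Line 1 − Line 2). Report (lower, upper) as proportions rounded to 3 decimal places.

(0.006, 0.202)

p̂₁ = 109/337 = 0.3234 and p̂₂ = 47/214 = 0.2196.
SE₁ = √(p̂₁(1−p̂₁)/n₁) = √(0.3234·0.6766/337) = 0.02548; SE₂ = √(0.2196·0.7804/214) = 0.02830.
Independent samples: SE of the difference = √(SE₁² + SE₂²) = √(0.0006492304 + 0.00080089) = 0.03808.
z* for 99% confidence is 2.576, so the margin of error is 2.576 × 0.03808 = 0.09809.
Point estimate p̂₁ − p̂₂ = 0.3234 − 0.2196 = 0.1038.
0.1038 ± 0.09809 → (0.006, 0.202).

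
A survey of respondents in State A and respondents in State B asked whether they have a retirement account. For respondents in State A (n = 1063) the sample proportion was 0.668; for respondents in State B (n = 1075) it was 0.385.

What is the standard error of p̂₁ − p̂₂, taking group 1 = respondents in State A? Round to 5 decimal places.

SE₁ = √(p̂₁(1−p̂₁)/n₁) = √(0.6680·0.3320/1063) = 0.01444; SE₂ = √(0.3850·0.6150/1075) = 0.01484.
Independent samples: SE of the difference = √(SE₁² + SE₂²) = √(0.0002085136 + 0.0002202256) = 0.02071.

0.02071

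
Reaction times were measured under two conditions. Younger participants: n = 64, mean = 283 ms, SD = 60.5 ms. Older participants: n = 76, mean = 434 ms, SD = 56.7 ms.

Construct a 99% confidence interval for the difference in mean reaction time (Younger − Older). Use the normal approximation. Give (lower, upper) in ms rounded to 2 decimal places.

Standard errors of each mean: 60.5/√64 = 7.5625 and 56.7/√76 = 6.5039.
SE(x̄₁ − x̄₂) = √(7.5625² + 6.5039²) = 9.9746 for independent samples with unequal variances.
With z* = 2.576, the margin is 2.576 × 9.9746 = 25.6946.
x̄₁ − x̄₂ = 283 − 434 = -151.0000; the interval is -151.0000 ± 25.6946 = (-176.69, -125.31).

(-176.69, -125.31)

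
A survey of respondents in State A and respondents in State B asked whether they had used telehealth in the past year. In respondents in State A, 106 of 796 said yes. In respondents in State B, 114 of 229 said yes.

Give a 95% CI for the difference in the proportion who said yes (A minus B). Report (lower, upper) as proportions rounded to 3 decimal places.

Sample proportions: 106/796 = 0.1332, 114/229 = 0.4978.
Each SE is √(p̂(1−p̂)/n): √(0.1332·0.8668/796) = 0.01204 and √(0.4978·0.5022/229) = 0.03304.
SE(p̂₁ − p̂₂) = √(SE₁² + SE₂²) = √(0.0001449616 + 0.0010916416) = 0.03517, since the two samples are independent.
At 95% confidence z* = 1.960; margin = 1.960 × 0.03517 = 0.06893.
The difference is 0.1332 − 0.4978 = -0.3646, so the interval is -0.3646 ± 0.06893 = (-0.434, -0.296).

(-0.434, -0.296)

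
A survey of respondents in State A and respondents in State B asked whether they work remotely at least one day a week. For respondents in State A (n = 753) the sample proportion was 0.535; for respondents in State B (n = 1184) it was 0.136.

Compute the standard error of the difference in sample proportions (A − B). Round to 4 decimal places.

SE₁ = √(p̂₁(1−p̂₁)/n₁) = √(0.5350·0.4650/753) = 0.01818; SE₂ = √(0.1360·0.8640/1184) = 0.00996.
Independent samples: SE of the difference = √(SE₁² + SE₂²) = √(0.0003305124 + 0.0000992016) = 0.02073.

0.0207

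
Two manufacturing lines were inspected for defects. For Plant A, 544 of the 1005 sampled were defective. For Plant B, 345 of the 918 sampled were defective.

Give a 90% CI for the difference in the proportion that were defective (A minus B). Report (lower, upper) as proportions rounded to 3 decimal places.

(0.129, 0.202)

First, p̂₁ = 544/1005 = 0.5413; p̂₂ = 345/918 = 0.3758.
The two standard errors are √(0.5413×0.4587/1005) = 0.01572 and √(0.3758×0.6242/918) = 0.01599.
Because the samples are independent, SE_diff = √(0.01572² + 0.01599²) = 0.02242.
Using z* = 1.645 for 90%, ME = 1.645 × 0.02242 = 0.03688.
p̂₁ − p̂₂ = 0.1655; interval 0.1655 ± 0.03688 gives (0.129, 0.202).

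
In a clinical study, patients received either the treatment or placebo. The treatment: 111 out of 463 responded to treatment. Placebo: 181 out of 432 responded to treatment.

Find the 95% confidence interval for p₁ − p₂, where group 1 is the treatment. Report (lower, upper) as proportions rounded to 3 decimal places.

Sample proportions: 111/463 = 0.2397, 181/432 = 0.4190.
Each SE is √(p̂(1−p̂)/n): √(0.2397·0.7603/463) = 0.01984 and √(0.4190·0.5810/432) = 0.02374.
SE(p̂₁ − p̂₂) = √(SE₁² + SE₂²) = √(0.0003936256 + 0.0005635876) = 0.03094, since the two samples are independent.
At 95% confidence z* = 1.960; margin = 1.960 × 0.03094 = 0.06064.
The difference is 0.2397 − 0.4190 = -0.1793, so the interval is -0.1793 ± 0.06064 = (-0.240, -0.119).

(-0.240, -0.119)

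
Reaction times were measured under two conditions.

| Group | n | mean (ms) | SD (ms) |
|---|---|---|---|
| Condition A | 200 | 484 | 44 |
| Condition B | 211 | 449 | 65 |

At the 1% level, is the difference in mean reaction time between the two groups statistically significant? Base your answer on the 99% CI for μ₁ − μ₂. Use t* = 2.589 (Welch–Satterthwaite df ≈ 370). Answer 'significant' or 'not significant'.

Standard errors of each mean: 44/√200 = 3.1113 and 65/√211 = 4.4748.
SE(x̄₁ − x̄₂) = √(3.1113² + 4.4748²) = 5.4501 for independent samples with unequal variances.
With t* = 2.589, the margin is 2.589 × 5.4501 = 14.1103.
x̄₁ − x̄₂ = 484 − 449 = 35.0000; the interval is 35.0000 ± 14.1103 = (20.8897, 49.1103).
The interval (20.8897, 49.1103) does not contain 0, so the difference is significant.

significant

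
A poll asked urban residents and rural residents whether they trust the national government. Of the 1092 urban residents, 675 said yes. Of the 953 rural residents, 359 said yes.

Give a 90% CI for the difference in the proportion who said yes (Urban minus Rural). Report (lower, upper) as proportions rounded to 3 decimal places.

(0.206, 0.277)

p̂₁ = 675/1092 = 0.6181 and p̂₂ = 359/953 = 0.3767.
SE₁ = √(p̂₁(1−p̂₁)/n₁) = √(0.6181·0.3819/1092) = 0.01470; SE₂ = √(0.3767·0.6233/953) = 0.01570.
Independent samples: SE of the difference = √(SE₁² + SE₂²) = √(0.00021609 + 0.00024649) = 0.02151.
z* for 90% confidence is 1.645, so the margin of error is 1.645 × 0.02151 = 0.03538.
Point estimate p̂₁ − p̂₂ = 0.6181 − 0.3767 = 0.2414.
0.2414 ± 0.03538 → (0.206, 0.277).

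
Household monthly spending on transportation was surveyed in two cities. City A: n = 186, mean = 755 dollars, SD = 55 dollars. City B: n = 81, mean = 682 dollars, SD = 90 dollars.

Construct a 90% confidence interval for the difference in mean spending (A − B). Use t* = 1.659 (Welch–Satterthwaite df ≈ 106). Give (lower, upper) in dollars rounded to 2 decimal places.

Per-group SEs: s₁/√n₁ = 55/√186 = 4.0328, s₂/√n₂ = 90/√81 = 10.0000.
Unpooled SE of the difference: √(16.26347584 + 100.0) = 10.7826.
Margin of error = t* · SE = 1.659 × 10.7826 = 17.8883.
x̄₁ − x̄₂ = 755 − 682 = 73.0000.
CI: 73.0000 ± 17.8883 = (55.11, 90.89).

(55.11, 90.89)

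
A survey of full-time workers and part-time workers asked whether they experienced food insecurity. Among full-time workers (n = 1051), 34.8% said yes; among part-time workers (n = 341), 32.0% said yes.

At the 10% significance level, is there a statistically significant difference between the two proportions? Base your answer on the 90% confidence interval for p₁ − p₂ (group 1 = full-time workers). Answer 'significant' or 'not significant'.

not significant

The two standard errors are √(0.3480×0.6520/1051) = 0.01469 and √(0.3200×0.6800/341) = 0.02526.
Because the samples are independent, SE_diff = √(0.01469² + 0.02526²) = 0.02922.
Using z* = 1.645 for 90%, ME = 1.645 × 0.02922 = 0.04807.
p̂₁ − p̂₂ = 0.0280; interval 0.0280 ± 0.04807 gives (-0.02007, 0.07607).
The interval (-0.02007, 0.07607) contains 0, so the difference is not significant.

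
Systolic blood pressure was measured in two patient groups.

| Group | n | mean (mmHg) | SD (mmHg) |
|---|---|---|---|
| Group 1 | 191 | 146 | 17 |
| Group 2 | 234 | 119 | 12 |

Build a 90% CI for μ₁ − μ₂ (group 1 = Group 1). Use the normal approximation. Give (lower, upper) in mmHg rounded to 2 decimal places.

(24.60, 29.40)

SE₁ = s₁/√n₁ = 17/√191 = 1.2301; SE₂ = 12/√234 = 0.7845.
Independent samples, unequal variances: SE_diff = √(SE₁² + SE₂²) = √(1.51314601 + 0.61544025) = 1.4590.
z* = 1.645, so margin of error = 1.645 × 1.4590 = 2.4001.
Difference in means = 146 − 119 = 27.0000.
27.0000 ± 2.4001 → (24.60, 29.40).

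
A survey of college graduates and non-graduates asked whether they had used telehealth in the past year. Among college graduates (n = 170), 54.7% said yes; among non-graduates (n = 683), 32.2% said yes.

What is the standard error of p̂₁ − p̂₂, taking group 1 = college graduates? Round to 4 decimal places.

SE₁ = √(p̂₁(1−p̂₁)/n₁) = √(0.5470·0.4530/170) = 0.03818; SE₂ = √(0.3220·0.6780/683) = 0.01788.
Independent samples: SE of the difference = √(SE₁² + SE₂²) = √(0.0014577124 + 0.0003196944) = 0.04216.

0.0422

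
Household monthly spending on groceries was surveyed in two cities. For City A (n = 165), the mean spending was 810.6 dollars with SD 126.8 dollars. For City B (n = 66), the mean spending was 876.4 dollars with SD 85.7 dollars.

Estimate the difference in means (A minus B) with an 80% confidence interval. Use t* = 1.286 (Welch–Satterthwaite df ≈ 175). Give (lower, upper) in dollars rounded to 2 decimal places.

(-84.38, -47.22)

Standard errors of each mean: 126.8/√165 = 9.8714 and 85.7/√66 = 10.5489.
SE(x̄₁ − x̄₂) = √(9.8714² + 10.5489²) = 14.4473 for independent samples with unequal variances.
With t* = 1.286, the margin is 1.286 × 14.4473 = 18.5792.
x̄₁ − x̄₂ = 810.6 − 876.4 = -65.8000; the interval is -65.8000 ± 18.5792 = (-84.38, -47.22).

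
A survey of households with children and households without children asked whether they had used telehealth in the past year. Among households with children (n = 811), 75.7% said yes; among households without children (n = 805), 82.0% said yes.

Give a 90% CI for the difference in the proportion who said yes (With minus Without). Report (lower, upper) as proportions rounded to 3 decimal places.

The two standard errors are √(0.7570×0.2430/811) = 0.01506 and √(0.8200×0.1800/805) = 0.01354.
Because the samples are independent, SE_diff = √(0.01506² + 0.01354²) = 0.02025.
Using z* = 1.645 for 90%, ME = 1.645 × 0.02025 = 0.03331.
p̂₁ − p̂₂ = -0.0630; interval -0.0630 ± 0.03331 gives (-0.096, -0.030).

(-0.096, -0.030)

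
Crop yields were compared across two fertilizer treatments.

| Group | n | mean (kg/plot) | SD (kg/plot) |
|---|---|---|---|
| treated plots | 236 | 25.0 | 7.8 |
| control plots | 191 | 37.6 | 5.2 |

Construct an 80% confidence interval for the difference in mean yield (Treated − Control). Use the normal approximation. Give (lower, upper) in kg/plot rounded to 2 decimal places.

Standard errors of each mean: 7.8/√236 = 0.5077 and 5.2/√191 = 0.3763.
SE(x̄₁ − x̄₂) = √(0.5077² + 0.3763²) = 0.6320 for independent samples with unequal variances.
With z* = 1.282, the margin is 1.282 × 0.6320 = 0.8102.
x̄₁ − x̄₂ = 25.0 − 37.6 = -12.6000; the interval is -12.6000 ± 0.8102 = (-13.41, -11.79).

(-13.41, -11.79)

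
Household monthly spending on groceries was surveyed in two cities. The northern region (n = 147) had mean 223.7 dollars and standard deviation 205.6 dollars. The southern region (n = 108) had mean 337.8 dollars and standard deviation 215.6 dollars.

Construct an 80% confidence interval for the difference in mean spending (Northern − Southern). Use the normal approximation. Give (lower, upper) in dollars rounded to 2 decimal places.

(-148.45, -79.75)

Per-group SEs: s₁/√n₁ = 205.6/√147 = 16.9576, s₂/√n₂ = 215.6/√108 = 20.7461.
Unpooled SE of the difference: √(287.56019776 + 430.40066521) = 26.7948.
Margin of error = z* · SE = 1.282 × 26.7948 = 34.3509.
x̄₁ − x̄₂ = 223.7 − 337.8 = -114.1000.
CI: -114.1000 ± 34.3509 = (-148.45, -79.75).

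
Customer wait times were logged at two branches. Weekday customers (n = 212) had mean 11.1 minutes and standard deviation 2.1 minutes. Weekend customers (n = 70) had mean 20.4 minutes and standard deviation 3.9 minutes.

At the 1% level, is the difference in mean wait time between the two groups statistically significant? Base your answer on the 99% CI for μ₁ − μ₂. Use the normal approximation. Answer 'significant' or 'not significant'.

SE₁ = s₁/√n₁ = 2.1/√212 = 0.1442; SE₂ = 3.9/√70 = 0.4661.
Independent samples, unequal variances: SE_diff = √(SE₁² + SE₂²) = √(0.02079364 + 0.21724921) = 0.4879.
z* = 2.576, so margin of error = 2.576 × 0.4879 = 1.2568.
Difference in means = 11.1 − 20.4 = -9.3000.
-9.3000 ± 1.2568 → (-10.5568, -8.0432).
The interval (-10.5568, -8.0432) does not contain 0, so the difference is significant.

significant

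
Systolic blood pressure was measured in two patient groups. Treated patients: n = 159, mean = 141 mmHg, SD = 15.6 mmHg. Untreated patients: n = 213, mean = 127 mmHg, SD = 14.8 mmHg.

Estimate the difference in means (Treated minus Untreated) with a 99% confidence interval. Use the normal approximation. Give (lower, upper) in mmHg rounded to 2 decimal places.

(9.88, 18.12)

Standard errors of each mean: 15.6/√159 = 1.2372 and 14.8/√213 = 1.0141.
SE(x̄₁ − x̄₂) = √(1.2372² + 1.0141²) = 1.5997 for independent samples with unequal variances.
With z* = 2.576, the margin is 2.576 × 1.5997 = 4.1208.
x̄₁ − x̄₂ = 141 − 127 = 14.0000; the interval is 14.0000 ± 4.1208 = (9.88, 18.12).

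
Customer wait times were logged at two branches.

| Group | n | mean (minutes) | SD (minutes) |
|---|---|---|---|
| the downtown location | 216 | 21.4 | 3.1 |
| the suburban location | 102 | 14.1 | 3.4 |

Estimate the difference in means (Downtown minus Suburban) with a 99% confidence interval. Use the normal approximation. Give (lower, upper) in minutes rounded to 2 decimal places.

(6.28, 8.32)

Per-group SEs: s₁/√n₁ = 3.1/√216 = 0.2109, s₂/√n₂ = 3.4/√102 = 0.3367.
Unpooled SE of the difference: √(0.04447881 + 0.11336689) = 0.3973.
Margin of error = z* · SE = 2.576 × 0.3973 = 1.0234.
x̄₁ − x̄₂ = 21.4 − 14.1 = 7.3000.
CI: 7.3000 ± 1.0234 = (6.28, 8.32).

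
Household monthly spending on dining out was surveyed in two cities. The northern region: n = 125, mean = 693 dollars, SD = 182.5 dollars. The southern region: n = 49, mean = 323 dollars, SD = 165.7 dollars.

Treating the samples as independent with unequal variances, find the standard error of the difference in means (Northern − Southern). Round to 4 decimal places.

28.7539

SE₁ = s₁/√n₁ = 182.5/√125 = 16.3233; SE₂ = 165.7/√49 = 23.6714.
Independent samples, unequal variances: SE_diff = √(SE₁² + SE₂²) = √(266.45012289 + 560.33517796) = 28.7539.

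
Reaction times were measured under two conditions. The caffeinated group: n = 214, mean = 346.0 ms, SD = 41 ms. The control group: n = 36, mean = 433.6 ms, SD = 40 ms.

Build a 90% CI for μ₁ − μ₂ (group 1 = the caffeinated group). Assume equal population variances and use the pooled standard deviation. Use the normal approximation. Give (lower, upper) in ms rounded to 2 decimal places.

s_p = √[((n₁−1)s₁² + (n₂−1)s₂²)/(n₁+n₂−2)] = √[(213·41² + 35·40²)/248] = 40.8604.
SE = 40.8604·√(1/214 + 1/36) = 7.3606.
With z* = 1.645, margin = 1.645 × 7.3606 = 12.1082.
x̄₁ − x̄₂ = 346.0 − 433.6 = -87.6000; interval -87.6000 ± 12.1082 = (-99.71, -75.49).

(-99.71, -75.49)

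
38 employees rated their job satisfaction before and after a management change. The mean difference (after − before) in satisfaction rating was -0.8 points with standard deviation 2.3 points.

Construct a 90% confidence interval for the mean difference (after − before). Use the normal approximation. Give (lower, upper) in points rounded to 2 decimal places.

Paired design: SE = s_d/√n = 2.3/√38 = 0.3731.
z* = 1.645; margin of error = 1.645 × 0.3731 = 0.6137.
-0.8 ± 0.6137 → (-1.41, -0.19).

(-1.41, -0.19)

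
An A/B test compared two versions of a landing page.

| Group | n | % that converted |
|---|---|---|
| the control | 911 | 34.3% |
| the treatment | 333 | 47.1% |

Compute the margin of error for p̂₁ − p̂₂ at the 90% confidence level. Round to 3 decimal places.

0.052

The two standard errors are √(0.3430×0.6570/911) = 0.01573 and √(0.4710×0.5290/333) = 0.02735.
Because the samples are independent, SE_diff = √(0.01573² + 0.02735²) = 0.03155.
Using z* = 1.645 for 90%, ME = 1.645 × 0.03155 = 0.05190.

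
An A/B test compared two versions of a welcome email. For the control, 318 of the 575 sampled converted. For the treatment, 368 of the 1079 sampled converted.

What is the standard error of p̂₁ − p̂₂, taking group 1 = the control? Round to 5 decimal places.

p̂₁ = 318/575 = 0.5530 and p̂₂ = 368/1079 = 0.3411.
SE₁ = √(p̂₁(1−p̂₁)/n₁) = √(0.5530·0.4470/575) = 0.02073; SE₂ = √(0.3411·0.6589/1079) = 0.01443.
Independent samples: SE of the difference = √(SE₁² + SE₂²) = √(0.0004297329 + 0.0002082249) = 0.02526.

0.02526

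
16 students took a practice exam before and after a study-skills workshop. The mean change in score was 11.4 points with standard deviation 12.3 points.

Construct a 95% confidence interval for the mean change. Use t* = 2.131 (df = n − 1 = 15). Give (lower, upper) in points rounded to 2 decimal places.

(4.85, 17.95)

This is a matched-pairs design, so SE = s_d/√n = 12.3/√16 = 3.0750.
Margin = 2.131 × 3.0750 = 6.5528; the interval is 11.4 ± 6.5528 = (4.85, 17.95).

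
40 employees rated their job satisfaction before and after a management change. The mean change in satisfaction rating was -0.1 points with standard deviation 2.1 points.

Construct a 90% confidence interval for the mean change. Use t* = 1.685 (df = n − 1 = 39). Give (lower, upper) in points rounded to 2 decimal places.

(-0.66, 0.46)

Paired design: SE = s_d/√n = 2.1/√40 = 0.3320.
t* = 1.685; margin of error = 1.685 × 0.3320 = 0.5594.
-0.1 ± 0.5594 → (-0.66, 0.46).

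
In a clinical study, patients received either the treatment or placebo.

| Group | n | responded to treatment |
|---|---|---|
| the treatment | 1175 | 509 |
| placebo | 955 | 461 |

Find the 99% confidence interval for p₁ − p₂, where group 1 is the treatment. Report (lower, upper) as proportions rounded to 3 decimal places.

p̂₁ = 509/1175 = 0.4332 and p̂₂ = 461/955 = 0.4827.
SE₁ = √(p̂₁(1−p̂₁)/n₁) = √(0.4332·0.5668/1175) = 0.01446; SE₂ = √(0.4827·0.5173/955) = 0.01617.
Independent samples: SE of the difference = √(SE₁² + SE₂²) = √(0.0002090916 + 0.0002614689) = 0.02169.
z* for 99% confidence is 2.576, so the margin of error is 2.576 × 0.02169 = 0.05587.
Point estimate p̂₁ − p̂₂ = 0.4332 − 0.4827 = -0.0495.
-0.0495 ± 0.05587 → (-0.105, 0.006).

(-0.105, 0.006)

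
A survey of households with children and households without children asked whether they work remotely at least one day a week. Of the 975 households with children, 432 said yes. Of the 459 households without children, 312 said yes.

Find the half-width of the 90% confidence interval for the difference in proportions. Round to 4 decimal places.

p̂₁ = 432/975 = 0.4431 and p̂₂ = 312/459 = 0.6797.
SE₁ = √(p̂₁(1−p̂₁)/n₁) = √(0.4431·0.5569/975) = 0.01591; SE₂ = √(0.6797·0.3203/459) = 0.02178.
Independent samples: SE of the difference = √(SE₁² + SE₂²) = √(0.0002531281 + 0.0004743684) = 0.02697.
z* for 90% confidence is 1.645, so the margin of error is 1.645 × 0.02697 = 0.04437.

0.0444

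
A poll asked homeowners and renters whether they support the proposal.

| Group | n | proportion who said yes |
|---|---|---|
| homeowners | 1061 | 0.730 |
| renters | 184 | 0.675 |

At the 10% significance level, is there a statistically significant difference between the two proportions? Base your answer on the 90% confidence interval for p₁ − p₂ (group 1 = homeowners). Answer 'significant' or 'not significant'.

not significant

Each SE is √(p̂(1−p̂)/n): √(0.7300·0.2700/1061) = 0.01363 and √(0.6750·0.3250/184) = 0.03453.
SE(p̂₁ − p̂₂) = √(SE₁² + SE₂²) = √(0.0001857769 + 0.0011923209) = 0.03712, since the two samples are independent.
At 90% confidence z* = 1.645; margin = 1.645 × 0.03712 = 0.06106.
The difference is 0.7300 − 0.6750 = 0.0550, so the interval is 0.0550 ± 0.06106 = (-0.00606, 0.11606).
The interval (-0.00606, 0.11606) contains 0, so the difference is not significant.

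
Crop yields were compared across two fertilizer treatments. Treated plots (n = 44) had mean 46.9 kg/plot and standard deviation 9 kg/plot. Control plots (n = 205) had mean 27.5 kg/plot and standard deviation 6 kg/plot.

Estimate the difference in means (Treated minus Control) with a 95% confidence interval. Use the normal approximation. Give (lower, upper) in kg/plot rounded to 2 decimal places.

SE₁ = s₁/√n₁ = 9/√44 = 1.3568; SE₂ = 6/√205 = 0.4191.
Independent samples, unequal variances: SE_diff = √(SE₁² + SE₂²) = √(1.84090624 + 0.17564481) = 1.4201.
z* = 1.960, so margin of error = 1.960 × 1.4201 = 2.7834.
Difference in means = 46.9 − 27.5 = 19.4000.
19.4000 ± 2.7834 → (16.62, 22.18).

(16.62, 22.18)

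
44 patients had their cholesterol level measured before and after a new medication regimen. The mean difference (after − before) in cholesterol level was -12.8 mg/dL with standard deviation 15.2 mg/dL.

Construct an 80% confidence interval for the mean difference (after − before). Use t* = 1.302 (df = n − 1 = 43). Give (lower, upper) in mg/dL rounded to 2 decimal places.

Paired design: SE = s_d/√n = 15.2/√44 = 2.2915.
t* = 1.302; margin of error = 1.302 × 2.2915 = 2.9835.
-12.8 ± 2.9835 → (-15.78, -9.82).

(-15.78, -9.82)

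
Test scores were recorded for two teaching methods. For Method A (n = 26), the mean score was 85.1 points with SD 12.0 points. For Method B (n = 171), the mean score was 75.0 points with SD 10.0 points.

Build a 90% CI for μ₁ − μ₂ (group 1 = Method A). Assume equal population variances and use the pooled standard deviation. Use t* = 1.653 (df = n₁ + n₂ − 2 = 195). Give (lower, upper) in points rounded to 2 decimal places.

s_p = √[((n₁−1)s₁² + (n₂−1)s₂²)/(n₁+n₂−2)] = √[(25·12.0² + 170·10.0²)/195] = 10.2782.
SE = 10.2782·√(1/26 + 1/171) = 2.1635.
With t* = 1.653, margin = 1.653 × 2.1635 = 3.5763.
x̄₁ − x̄₂ = 85.1 − 75.0 = 10.1000; interval 10.1000 ± 3.5763 = (6.52, 13.68).

(6.52, 13.68)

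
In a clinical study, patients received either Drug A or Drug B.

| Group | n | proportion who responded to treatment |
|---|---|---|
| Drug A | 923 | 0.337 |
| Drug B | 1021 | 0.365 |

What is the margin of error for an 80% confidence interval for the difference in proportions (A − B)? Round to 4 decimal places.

0.0278

The two standard errors are √(0.3370×0.6630/923) = 0.01556 and √(0.3650×0.6350/1021) = 0.01507.
Because the samples are independent, SE_diff = √(0.01556² + 0.01507²) = 0.02166.
Using z* = 1.282 for 80%, ME = 1.282 × 0.02166 = 0.02777.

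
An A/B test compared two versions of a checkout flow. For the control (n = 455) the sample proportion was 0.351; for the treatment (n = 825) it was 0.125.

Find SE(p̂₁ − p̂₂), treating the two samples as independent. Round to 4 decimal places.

SE₁ = √(p̂₁(1−p̂₁)/n₁) = √(0.3510·0.6490/455) = 0.02238; SE₂ = √(0.1250·0.8750/825) = 0.01151.
Independent samples: SE of the difference = √(SE₁² + SE₂²) = √(0.0005008644 + 0.0001324801) = 0.02517.

0.0252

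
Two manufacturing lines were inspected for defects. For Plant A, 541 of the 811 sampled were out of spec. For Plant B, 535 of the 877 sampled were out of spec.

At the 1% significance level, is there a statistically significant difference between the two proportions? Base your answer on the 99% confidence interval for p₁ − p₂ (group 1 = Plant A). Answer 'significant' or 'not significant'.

p̂₁ = 541/811 = 0.6671 and p̂₂ = 535/877 = 0.6100.
SE₁ = √(p̂₁(1−p̂₁)/n₁) = √(0.6671·0.3329/811) = 0.01655; SE₂ = √(0.6100·0.3900/877) = 0.01647.
Independent samples: SE of the difference = √(SE₁² + SE₂²) = √(0.0002739025 + 0.0002712609) = 0.02335.
z* for 99% confidence is 2.576, so the margin of error is 2.576 × 0.02335 = 0.06015.
Point estimate p̂₁ − p̂₂ = 0.6671 − 0.6100 = 0.0571.
0.0571 ± 0.06015 → (-0.00305, 0.11725).
The interval (-0.00305, 0.11725) contains 0, so the difference is not significant.

not significant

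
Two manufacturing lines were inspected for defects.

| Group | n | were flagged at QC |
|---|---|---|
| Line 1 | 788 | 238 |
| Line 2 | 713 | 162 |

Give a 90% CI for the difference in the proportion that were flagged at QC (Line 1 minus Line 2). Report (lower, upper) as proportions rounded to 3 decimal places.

First, p̂₁ = 238/788 = 0.3020; p̂₂ = 162/713 = 0.2272.
The two standard errors are √(0.3020×0.6980/788) = 0.01636 and √(0.2272×0.7728/713) = 0.01569.
Because the samples are independent, SE_diff = √(0.01636² + 0.01569²) = 0.02267.
Using z* = 1.645 for 90%, ME = 1.645 × 0.02267 = 0.03729.
p̂₁ − p̂₂ = 0.0748; interval 0.0748 ± 0.03729 gives (0.038, 0.112).

(0.038, 0.112)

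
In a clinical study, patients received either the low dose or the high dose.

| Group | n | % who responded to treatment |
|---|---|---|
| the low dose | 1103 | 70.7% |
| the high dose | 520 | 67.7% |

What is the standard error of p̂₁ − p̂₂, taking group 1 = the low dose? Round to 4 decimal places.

0.0247

SE₁ = √(p̂₁(1−p̂₁)/n₁) = √(0.7070·0.2930/1103) = 0.01370; SE₂ = √(0.6770·0.3230/520) = 0.02051.
Independent samples: SE of the difference = √(SE₁² + SE₂²) = √(0.00018769 + 0.0004206601) = 0.02466.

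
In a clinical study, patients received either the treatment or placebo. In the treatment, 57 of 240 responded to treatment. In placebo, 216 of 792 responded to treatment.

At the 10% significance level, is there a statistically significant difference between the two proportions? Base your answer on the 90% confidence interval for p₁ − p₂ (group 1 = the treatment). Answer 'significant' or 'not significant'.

not significant

p̂₁ = 57/240 = 0.2375 and p̂₂ = 216/792 = 0.2727.
SE₁ = √(p̂₁(1−p̂₁)/n₁) = √(0.2375·0.7625/240) = 0.02747; SE₂ = √(0.2727·0.7273/792) = 0.01582.
Independent samples: SE of the difference = √(SE₁² + SE₂²) = √(0.0007546009 + 0.0002502724) = 0.03170.
z* for 90% confidence is 1.645, so the margin of error is 1.645 × 0.03170 = 0.05215.
Point estimate p̂₁ − p̂₂ = 0.2375 − 0.2727 = -0.0352.
-0.0352 ± 0.05215 → (-0.08735, 0.01695).
The interval (-0.08735, 0.01695) contains 0, so the difference is not significant.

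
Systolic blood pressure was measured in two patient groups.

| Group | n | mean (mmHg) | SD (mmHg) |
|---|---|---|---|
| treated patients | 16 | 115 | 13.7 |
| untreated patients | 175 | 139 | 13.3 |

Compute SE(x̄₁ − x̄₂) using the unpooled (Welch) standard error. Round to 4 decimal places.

Per-group SEs: s₁/√n₁ = 13.7/√16 = 3.4250, s₂/√n₂ = 13.3/√175 = 1.0054.
Unpooled SE of the difference: √(11.730625 + 1.01082916) = 3.5695.

3.5695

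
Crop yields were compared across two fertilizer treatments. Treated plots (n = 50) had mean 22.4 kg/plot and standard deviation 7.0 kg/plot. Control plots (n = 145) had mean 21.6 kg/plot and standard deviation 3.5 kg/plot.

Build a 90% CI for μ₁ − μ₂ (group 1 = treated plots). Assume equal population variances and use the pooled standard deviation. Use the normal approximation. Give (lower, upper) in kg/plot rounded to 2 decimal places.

(-0.45, 2.05)

Pooled variance s_p² = [49·7.0² + 144·3.5²] / (50+145−2) = 21.5803, so s_p = 4.6455.
SE_diff = s_p·√(1/n₁ + 1/n₂) = 4.6455·√(1/50 + 1/145) = 0.7619.
z* = 1.645; margin = 1.645 × 0.7619 = 1.2533.
Difference = 22.4 − 21.6 = 0.8000.
0.8000 ± 1.2533 → (-0.45, 2.05).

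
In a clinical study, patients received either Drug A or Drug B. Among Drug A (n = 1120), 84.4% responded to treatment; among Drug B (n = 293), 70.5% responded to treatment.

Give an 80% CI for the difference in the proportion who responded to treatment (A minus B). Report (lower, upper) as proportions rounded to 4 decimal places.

(0.1021, 0.1759)

Each SE is √(p̂(1−p̂)/n): √(0.8440·0.1560/1120) = 0.01084 and √(0.7050·0.2950/293) = 0.02664.
SE(p̂₁ − p̂₂) = √(SE₁² + SE₂²) = √(0.0001175056 + 0.0007096896) = 0.02876, since the two samples are independent.
At 80% confidence z* = 1.282; margin = 1.282 × 0.02876 = 0.03687.
The difference is 0.8440 − 0.7050 = 0.1390, so the interval is 0.1390 ± 0.03687 = (0.1021, 0.1759).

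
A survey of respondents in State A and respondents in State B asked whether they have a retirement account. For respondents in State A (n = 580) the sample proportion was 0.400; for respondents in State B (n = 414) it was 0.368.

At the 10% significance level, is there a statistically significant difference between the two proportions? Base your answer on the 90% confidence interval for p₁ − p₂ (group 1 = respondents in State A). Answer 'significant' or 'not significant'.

not significant

Each SE is √(p̂(1−p̂)/n): √(0.4000·0.6000/580) = 0.02034 and √(0.3680·0.6320/414) = 0.02370.
SE(p̂₁ − p̂₂) = √(SE₁² + SE₂²) = √(0.0004137156 + 0.00056169) = 0.03123, since the two samples are independent.
At 90% confidence z* = 1.645; margin = 1.645 × 0.03123 = 0.05137.
The difference is 0.4000 − 0.3680 = 0.0320, so the interval is 0.0320 ± 0.05137 = (-0.01937, 0.08337).
The interval (-0.01937, 0.08337) contains 0, so the difference is not significant.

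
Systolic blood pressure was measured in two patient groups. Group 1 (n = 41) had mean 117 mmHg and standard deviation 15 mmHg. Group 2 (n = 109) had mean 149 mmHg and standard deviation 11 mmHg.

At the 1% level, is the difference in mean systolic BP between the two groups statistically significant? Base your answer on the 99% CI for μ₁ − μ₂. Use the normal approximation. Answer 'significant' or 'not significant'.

significant

SE₁ = s₁/√n₁ = 15/√41 = 2.3426; SE₂ = 11/√109 = 1.0536.
Independent samples, unequal variances: SE_diff = √(SE₁² + SE₂²) = √(5.48777476 + 1.11007296) = 2.5686.
z* = 2.576, so margin of error = 2.576 × 2.5686 = 6.6167.
Difference in means = 117 − 149 = -32.0000.
-32.0000 ± 6.6167 → (-38.6167, -25.3833).
The interval (-38.6167, -25.3833) does not contain 0, so the difference is significant.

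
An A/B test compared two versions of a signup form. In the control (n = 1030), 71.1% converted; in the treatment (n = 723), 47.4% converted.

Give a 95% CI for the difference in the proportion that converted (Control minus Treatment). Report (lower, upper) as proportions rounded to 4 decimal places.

(0.1913, 0.2827)

The two standard errors are √(0.7110×0.2890/1030) = 0.01412 and √(0.4740×0.5260/723) = 0.01857.
Because the samples are independent, SE_diff = √(0.01412² + 0.01857²) = 0.02333.
Using z* = 1.960 for 95%, ME = 1.960 × 0.02333 = 0.04573.
p̂₁ − p̂₂ = 0.2370; interval 0.2370 ± 0.04573 gives (0.1913, 0.2827).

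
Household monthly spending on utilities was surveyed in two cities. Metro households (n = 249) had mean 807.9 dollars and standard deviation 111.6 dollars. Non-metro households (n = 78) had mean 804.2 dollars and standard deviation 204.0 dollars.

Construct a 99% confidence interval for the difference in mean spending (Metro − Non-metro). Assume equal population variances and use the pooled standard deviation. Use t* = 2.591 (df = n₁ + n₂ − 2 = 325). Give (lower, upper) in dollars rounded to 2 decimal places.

(-43.08, 50.48)

s_p = √[((n₁−1)s₁² + (n₂−1)s₂²)/(n₁+n₂−2)] = √[(248·111.6² + 77·204.0²)/325] = 139.1531.
SE = 139.1531·√(1/249 + 1/78) = 18.0559.
With t* = 2.591, margin = 2.591 × 18.0559 = 46.7828.
x̄₁ − x̄₂ = 807.9 − 804.2 = 3.7000; interval 3.7000 ± 46.7828 = (-43.08, 50.48).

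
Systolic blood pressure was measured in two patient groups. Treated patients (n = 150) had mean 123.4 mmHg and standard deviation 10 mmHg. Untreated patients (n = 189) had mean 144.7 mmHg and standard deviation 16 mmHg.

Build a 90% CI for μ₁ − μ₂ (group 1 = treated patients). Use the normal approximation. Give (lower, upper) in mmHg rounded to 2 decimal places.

Standard errors of each mean: 10/√150 = 0.8165 and 16/√189 = 1.1638.
SE(x̄₁ − x̄₂) = √(0.8165² + 1.1638²) = 1.4217 for independent samples with unequal variances.
With z* = 1.645, the margin is 1.645 × 1.4217 = 2.3387.
x̄₁ − x̄₂ = 123.4 − 144.7 = -21.3000; the interval is -21.3000 ± 2.3387 = (-23.64, -18.96).

(-23.64, -18.96)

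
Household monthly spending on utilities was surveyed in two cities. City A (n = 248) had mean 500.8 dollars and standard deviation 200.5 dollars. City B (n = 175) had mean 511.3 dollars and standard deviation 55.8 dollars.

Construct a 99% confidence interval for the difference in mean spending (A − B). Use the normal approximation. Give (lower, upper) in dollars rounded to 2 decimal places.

Per-group SEs: s₁/√n₁ = 200.5/√248 = 12.7318, s₂/√n₂ = 55.8/√175 = 4.2181.
Unpooled SE of the difference: √(162.09873124 + 17.79236761) = 13.4123.
Margin of error = z* · SE = 2.576 × 13.4123 = 34.5501.
x̄₁ − x̄₂ = 500.8 − 511.3 = -10.5000.
CI: -10.5000 ± 34.5501 = (-45.05, 24.05).

(-45.05, 24.05)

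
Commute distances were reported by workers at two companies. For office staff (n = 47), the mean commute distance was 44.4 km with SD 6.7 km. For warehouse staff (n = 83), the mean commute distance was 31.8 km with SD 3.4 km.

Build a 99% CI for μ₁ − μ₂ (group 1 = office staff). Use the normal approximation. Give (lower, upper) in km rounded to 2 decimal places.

(9.91, 15.29)

Standard errors of each mean: 6.7/√47 = 0.9773 and 3.4/√83 = 0.3732.
SE(x̄₁ − x̄₂) = √(0.9773² + 0.3732²) = 1.0461 for independent samples with unequal variances.
With z* = 2.576, the margin is 2.576 × 1.0461 = 2.6948.
x̄₁ − x̄₂ = 44.4 − 31.8 = 12.6000; the interval is 12.6000 ± 2.6948 = (9.91, 15.29).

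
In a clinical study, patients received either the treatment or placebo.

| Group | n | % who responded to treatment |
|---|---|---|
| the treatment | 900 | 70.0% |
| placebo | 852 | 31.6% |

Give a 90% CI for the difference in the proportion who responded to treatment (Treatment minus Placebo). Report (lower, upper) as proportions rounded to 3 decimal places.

(0.348, 0.420)

The two standard errors are √(0.7000×0.3000/900) = 0.01528 and √(0.3160×0.6840/852) = 0.01593.
Because the samples are independent, SE_diff = √(0.01528² + 0.01593²) = 0.02207.
Using z* = 1.645 for 90%, ME = 1.645 × 0.02207 = 0.03631.
p̂₁ − p̂₂ = 0.3840; interval 0.3840 ± 0.03631 gives (0.348, 0.420).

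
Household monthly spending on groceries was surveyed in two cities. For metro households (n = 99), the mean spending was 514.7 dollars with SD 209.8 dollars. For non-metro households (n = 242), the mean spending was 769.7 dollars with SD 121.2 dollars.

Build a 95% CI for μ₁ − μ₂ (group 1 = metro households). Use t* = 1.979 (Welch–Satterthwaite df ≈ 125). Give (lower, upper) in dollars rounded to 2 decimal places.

Standard errors of each mean: 209.8/√99 = 21.0857 and 121.2/√242 = 7.7910.
SE(x̄₁ − x̄₂) = √(21.0857² + 7.7910²) = 22.4790 for independent samples with unequal variances.
With t* = 1.979, the margin is 1.979 × 22.4790 = 44.4859.
x̄₁ − x̄₂ = 514.7 − 769.7 = -255.0000; the interval is -255.0000 ± 44.4859 = (-299.49, -210.51).

(-299.49, -210.51)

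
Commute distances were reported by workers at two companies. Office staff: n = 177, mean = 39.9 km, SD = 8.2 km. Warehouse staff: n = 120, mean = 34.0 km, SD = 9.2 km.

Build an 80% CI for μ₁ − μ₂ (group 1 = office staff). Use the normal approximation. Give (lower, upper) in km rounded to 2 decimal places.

SE₁ = s₁/√n₁ = 8.2/√177 = 0.6163; SE₂ = 9.2/√120 = 0.8398.
Independent samples, unequal variances: SE_diff = √(SE₁² + SE₂²) = √(0.37982569 + 0.70526404) = 1.0417.
z* = 1.282, so margin of error = 1.282 × 1.0417 = 1.3355.
Difference in means = 39.9 − 34.0 = 5.9000.
5.9000 ± 1.3355 → (4.56, 7.24).

(4.56, 7.24)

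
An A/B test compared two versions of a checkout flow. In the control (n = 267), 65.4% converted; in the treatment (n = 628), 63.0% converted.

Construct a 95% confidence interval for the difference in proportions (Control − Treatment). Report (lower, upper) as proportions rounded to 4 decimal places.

The two standard errors are √(0.6540×0.3460/267) = 0.02911 and √(0.6300×0.3700/628) = 0.01927.
Because the samples are independent, SE_diff = √(0.02911² + 0.01927²) = 0.03491.
Using z* = 1.960 for 95%, ME = 1.960 × 0.03491 = 0.06842.
p̂₁ − p̂₂ = 0.0240; interval 0.0240 ± 0.06842 gives (-0.0444, 0.0924).

(-0.0444, 0.0924)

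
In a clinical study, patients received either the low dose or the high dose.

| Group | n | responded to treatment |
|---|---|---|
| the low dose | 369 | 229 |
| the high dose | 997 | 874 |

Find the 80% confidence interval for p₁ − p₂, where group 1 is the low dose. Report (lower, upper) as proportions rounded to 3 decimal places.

(-0.291, -0.221)

p̂₁ = 229/369 = 0.6206 and p̂₂ = 874/997 = 0.8766.
SE₁ = √(p̂₁(1−p̂₁)/n₁) = √(0.6206·0.3794/369) = 0.02526; SE₂ = √(0.8766·0.1234/997) = 0.01042.
Independent samples: SE of the difference = √(SE₁² + SE₂²) = √(0.0006380676 + 0.0001085764) = 0.02732.
z* for 80% confidence is 1.282, so the margin of error is 1.282 × 0.02732 = 0.03502.
Point estimate p̂₁ − p̂₂ = 0.6206 − 0.8766 = -0.2560.
-0.2560 ± 0.03502 → (-0.291, -0.221).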